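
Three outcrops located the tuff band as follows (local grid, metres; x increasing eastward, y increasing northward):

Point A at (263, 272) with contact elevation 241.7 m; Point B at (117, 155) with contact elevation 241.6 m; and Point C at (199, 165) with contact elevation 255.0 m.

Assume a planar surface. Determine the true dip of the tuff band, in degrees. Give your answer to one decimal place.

17.1°

Two edge vectors: Point A→Point B = (-146, -117, -0.1), Point A→Point C = (-64, -107, 13.3).
Normal n = (Point A→Point B) × (Point A→Point C) = (-1566.8, 1948.2, 8134).
So ∂z/∂x = −n_x/n_z = 0.19262 and ∂z/∂y = −n_y/n_z = −0.23951.
Gradient magnitude |∇z| = √(a² + b²) = √(0.03710 + 0.05737) = 0.30736.
True dip = arctan(0.30736) = 17.1°, dipping toward NW (azimuth ≈ 321°).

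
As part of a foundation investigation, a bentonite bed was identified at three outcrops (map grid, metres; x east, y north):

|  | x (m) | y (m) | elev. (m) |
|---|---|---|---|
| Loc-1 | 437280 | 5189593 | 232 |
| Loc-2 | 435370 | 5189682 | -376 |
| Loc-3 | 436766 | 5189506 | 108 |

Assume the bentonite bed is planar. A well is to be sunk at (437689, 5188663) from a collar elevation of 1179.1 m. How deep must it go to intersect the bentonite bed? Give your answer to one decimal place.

Let the plane be z = a·x + b·y + c.
Loc-2−Loc-1: −1910a + 89b = −608;  Loc-3−Loc-1: −514a − 87b = −124.
Solving gives a = 0.301685574, b = −0.357084883.
Then c = 232 − a·437280 − b·5189593 = 1721436.14.
At (437689, 5188663): z_contact = 132044.46 − 1852793.12 + 1721436.14 = 687.48 m.
Depth below ground = 1179.1 − 687.48 = 491.6 m.

491.6 m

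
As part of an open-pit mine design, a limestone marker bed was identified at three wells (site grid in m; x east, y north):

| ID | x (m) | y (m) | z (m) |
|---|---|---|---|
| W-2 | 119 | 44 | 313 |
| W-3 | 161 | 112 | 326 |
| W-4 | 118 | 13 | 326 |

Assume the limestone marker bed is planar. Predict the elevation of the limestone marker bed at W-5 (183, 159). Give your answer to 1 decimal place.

327.7 m

Let the plane be z = a·x + b·y + c.
W-3−W-2: 42a + 68b = 13;  W-4−W-2: −1a − 31b = 13.
Solving gives a = 1.04295, b = −0.45300.
Then c = 313 − a·119 − b·44 = 208.82.
At (183, 159): z = 190.9 − 72.0 + 208.82 = 327.7 m.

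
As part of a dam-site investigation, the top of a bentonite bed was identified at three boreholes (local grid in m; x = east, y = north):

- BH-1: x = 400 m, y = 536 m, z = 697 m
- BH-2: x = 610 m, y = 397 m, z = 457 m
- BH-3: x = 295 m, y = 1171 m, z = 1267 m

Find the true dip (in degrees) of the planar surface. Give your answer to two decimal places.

45.18°

Two edge vectors: BH-1→BH-2 = (210, -139, -240), BH-1→BH-3 = (-105, 635, 570).
Normal n = (BH-1→BH-2) × (BH-1→BH-3) = (73170, -94500, 118755).
So ∂z/∂x = −n_x/n_z = −0.61614 and ∂z/∂y = −n_y/n_z = 0.79576.
Gradient magnitude |∇z| = √(a² + b²) = √(0.37963 + 0.63323) = 1.00641.
True dip = arctan(1.00641) = 45.18°, dipping toward SE (azimuth ≈ 142°).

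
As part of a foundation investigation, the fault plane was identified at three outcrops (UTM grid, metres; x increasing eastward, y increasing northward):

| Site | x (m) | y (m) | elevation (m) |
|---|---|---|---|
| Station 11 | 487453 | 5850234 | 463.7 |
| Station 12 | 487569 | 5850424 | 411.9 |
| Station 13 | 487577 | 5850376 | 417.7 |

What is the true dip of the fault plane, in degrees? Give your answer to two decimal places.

13.95°

Two edge vectors: Station 11→Station 12 = (116, 190, -51.8), Station 11→Station 13 = (124, 142, -46).
Normal n = (Station 11→Station 12) × (Station 11→Station 13) = (-1384.4, -1087.2, -7088).
So ∂z/∂x = −n_x/n_z = −0.19532 and ∂z/∂y = −n_y/n_z = −0.15339.
Gradient magnitude |∇z| = √(a² + b²) = √(0.03815 + 0.02353) = 0.24835.
True dip = arctan(0.24835) = 13.95°, dipping toward NE (azimuth ≈ 052°).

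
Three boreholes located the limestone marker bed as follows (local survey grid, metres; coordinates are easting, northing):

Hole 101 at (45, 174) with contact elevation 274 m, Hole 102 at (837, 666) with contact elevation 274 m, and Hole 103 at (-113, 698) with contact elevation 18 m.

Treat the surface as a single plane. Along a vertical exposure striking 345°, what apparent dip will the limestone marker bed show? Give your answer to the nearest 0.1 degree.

24.9°

Two edge vectors: Hole 101→Hole 102 = (792, 492, 0), Hole 101→Hole 103 = (-158, 524, -256).
Normal n = (Hole 101→Hole 102) × (Hole 101→Hole 103) = (-125952, 202752, 492744).
So ∂z/∂easting = −n_x/n_z = 0.25561 and ∂z/∂northing = −n_y/n_z = −0.41148.
Unit vector along 345° is (sin 345°, cos 345°) = (-0.2588, 0.9659).
Slope in that direction = a·(-0.2588) + b·(0.9659) = −0.46361.
Apparent dip = arctan|0.46361| = 24.9° (true dip is 25.8°, so apparent ≤ true as expected).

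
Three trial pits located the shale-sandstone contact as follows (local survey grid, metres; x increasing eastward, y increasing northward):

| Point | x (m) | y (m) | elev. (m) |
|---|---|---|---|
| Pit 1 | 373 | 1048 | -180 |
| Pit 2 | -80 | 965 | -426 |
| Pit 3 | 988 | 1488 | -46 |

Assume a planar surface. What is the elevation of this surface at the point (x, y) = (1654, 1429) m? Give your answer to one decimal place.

Let the plane be z = a·x + b·y + c.
Pit 2−Pit 1: −453a − 83b = −246;  Pit 3−Pit 1: 615a + 440b = 134.
Solving gives a = 0.654986, b = −0.610946.
Then c = -180 − a·373 − b·1048 = 215.96.
At (1654, 1429): z = 1083.3 − 873.0 + 215.96 = 426.3 m.

426.3 m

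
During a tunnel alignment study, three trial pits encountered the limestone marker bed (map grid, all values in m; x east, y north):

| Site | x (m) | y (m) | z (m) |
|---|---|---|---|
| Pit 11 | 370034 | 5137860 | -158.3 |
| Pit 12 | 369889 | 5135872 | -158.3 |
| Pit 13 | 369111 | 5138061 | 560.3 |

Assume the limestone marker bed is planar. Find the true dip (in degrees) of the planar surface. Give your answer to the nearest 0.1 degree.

37.5°

Let the plane be z = a·x + b·y + c.
Pit 12−Pit 11: −145a − 1988b = 0;  Pit 13−Pit 11: −923a + 201b = 718.6.
Solving gives a = −0.76638, b = 0.05590.
Gradient magnitude |∇z| = √(a² + b²) = √(0.58733 + 0.00312) = 0.76841.
True dip = arctan(0.76841) = 37.5°, dipping toward E (azimuth ≈ 094°).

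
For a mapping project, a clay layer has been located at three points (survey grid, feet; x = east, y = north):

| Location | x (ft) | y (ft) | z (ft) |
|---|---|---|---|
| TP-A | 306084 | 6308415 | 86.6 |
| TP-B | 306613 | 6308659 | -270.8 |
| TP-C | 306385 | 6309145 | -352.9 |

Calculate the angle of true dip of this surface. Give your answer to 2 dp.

32.34°

Two edge vectors: TP-A→TP-B = (529, 244, -357.4), TP-A→TP-C = (301, 730, -439.5).
Normal n = (TP-A→TP-B) × (TP-A→TP-C) = (153664, 124918.1, 312726).
So ∂z/∂x = −n_x/n_z = −0.49137 and ∂z/∂y = −n_y/n_z = −0.39945.
Gradient magnitude |∇z| = √(a² + b²) = √(0.24144 + 0.15956) = 0.63325.
True dip = arctan(0.63325) = 32.34°, dipping toward NE (azimuth ≈ 051°).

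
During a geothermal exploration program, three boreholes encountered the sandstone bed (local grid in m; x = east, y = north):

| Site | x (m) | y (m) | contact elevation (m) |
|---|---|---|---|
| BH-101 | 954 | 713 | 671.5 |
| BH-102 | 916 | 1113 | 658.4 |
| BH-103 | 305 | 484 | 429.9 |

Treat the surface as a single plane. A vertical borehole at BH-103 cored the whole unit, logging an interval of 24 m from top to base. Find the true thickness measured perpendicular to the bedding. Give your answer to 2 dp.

Two edge vectors: BH-101→BH-102 = (-38, 400, -13.1), BH-101→BH-103 = (-649, -229, -241.6).
Normal n = (BH-101→BH-102) × (BH-101→BH-103) = (-99639.9, -678.9, 268302).
So ∂z/∂x = −n_x/n_z = 0.37137 and ∂z/∂y = −n_y/n_z = 0.00253.
|∇z| = √(a²+b²) = 0.37138, so dip δ = arctan(0.37138) = 20.37°.
True thickness = vertical thickness × cos δ = 24 × cos 20.37° = 22.50 m.

22.50 m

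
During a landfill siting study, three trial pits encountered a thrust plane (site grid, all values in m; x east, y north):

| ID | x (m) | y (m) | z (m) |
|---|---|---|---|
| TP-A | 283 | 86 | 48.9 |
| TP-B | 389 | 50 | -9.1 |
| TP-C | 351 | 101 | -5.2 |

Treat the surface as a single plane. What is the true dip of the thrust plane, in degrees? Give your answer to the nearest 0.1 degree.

Let the plane be z = a·x + b·y + c.
TP-B−TP-A: 106a − 36b = −58;  TP-C−TP-A: 68a + 15b = −54.1.
Solving gives a = −0.69777, b = −0.44344.
Gradient magnitude |∇z| = √(a² + b²) = √(0.48688 + 0.19664) = 0.82675.
True dip = arctan(0.82675) = 39.6°, dipping toward ENE (azimuth ≈ 058°).

39.6°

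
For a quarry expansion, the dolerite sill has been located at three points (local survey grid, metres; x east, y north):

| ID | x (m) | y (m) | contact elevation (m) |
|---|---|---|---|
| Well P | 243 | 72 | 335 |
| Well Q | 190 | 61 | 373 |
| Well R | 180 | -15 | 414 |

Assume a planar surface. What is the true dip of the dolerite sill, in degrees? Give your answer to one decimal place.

37.7°

Let the plane be z = a·x + b·y + c.
Well Q−Well P: −53a − 11b = 38;  Well R−Well P: −63a − 87b = 79.
Solving gives a = −0.62200, b = −0.45763.
Gradient magnitude |∇z| = √(a² + b²) = √(0.38689 + 0.20943) = 0.77221.
True dip = arctan(0.77221) = 37.7°, dipping toward NE (azimuth ≈ 054°).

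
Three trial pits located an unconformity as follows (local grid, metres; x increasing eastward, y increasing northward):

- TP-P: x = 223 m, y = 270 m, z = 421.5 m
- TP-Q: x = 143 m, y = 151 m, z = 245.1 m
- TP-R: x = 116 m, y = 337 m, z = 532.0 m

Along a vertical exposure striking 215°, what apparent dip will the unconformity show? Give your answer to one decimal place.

50.5°

Let the plane be z = a·x + b·y + c.
TP-Q−TP-P: −80a − 119b = −176.4;  TP-R−TP-P: −107a + 67b = 110.5.
Solving gives a = −0.07355, b = 1.53180.
Unit vector along 215° is (sin 215°, cos 215°) = (-0.5736, -0.8192).
Slope in that direction = a·(-0.5736) + b·(-0.8192) = −1.21259.
Apparent dip = arctan|1.21259| = 50.5° (true dip is 56.9°, so apparent ≤ true as expected).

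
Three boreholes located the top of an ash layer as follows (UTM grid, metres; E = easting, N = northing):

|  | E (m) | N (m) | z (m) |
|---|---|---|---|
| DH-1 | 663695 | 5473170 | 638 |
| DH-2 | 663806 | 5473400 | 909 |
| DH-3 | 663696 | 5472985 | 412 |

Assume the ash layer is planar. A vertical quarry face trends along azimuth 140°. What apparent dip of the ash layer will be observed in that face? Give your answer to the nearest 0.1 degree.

44.8°

Two edge vectors: DH-1→DH-2 = (111, 230, 271), DH-1→DH-3 = (1, -185, -226).
Normal n = (DH-1→DH-2) × (DH-1→DH-3) = (-1845, 25357, -20765).
So ∂z/∂E = −n_x/n_z = −0.08885 and ∂z/∂N = −n_y/n_z = 1.22114.
Unit vector along 140° is (sin 140°, cos 140°) = (0.6428, -0.7660).
Slope in that direction = a·(0.6428) + b·(-0.7660) = −0.99256.
Apparent dip = arctan|0.99256| = 44.8° (true dip is 50.8°, so apparent ≤ true as expected).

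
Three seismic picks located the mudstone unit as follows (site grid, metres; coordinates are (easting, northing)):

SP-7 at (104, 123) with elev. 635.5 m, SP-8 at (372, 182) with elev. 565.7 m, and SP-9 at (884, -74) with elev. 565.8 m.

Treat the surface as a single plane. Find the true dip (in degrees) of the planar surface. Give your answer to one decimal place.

Let the plane be z = a·E + b·N + c.
SP-8−SP-7: 268a + 59b = −69.8;  SP-9−SP-7: 780a − 197b = −69.7.
Solving gives a = −0.18077, b = −0.36193.
Gradient magnitude |∇z| = √(a² + b²) = √(0.03268 + 0.13099) = 0.40456.
True dip = arctan(0.40456) = 22.0°, dipping toward NNE (azimuth ≈ 027°).

22.0°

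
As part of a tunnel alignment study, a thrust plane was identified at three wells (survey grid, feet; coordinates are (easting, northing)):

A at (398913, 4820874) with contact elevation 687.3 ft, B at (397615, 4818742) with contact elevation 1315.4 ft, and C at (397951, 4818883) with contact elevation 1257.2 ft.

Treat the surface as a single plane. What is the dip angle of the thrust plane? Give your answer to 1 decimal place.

14.7°

Two edge vectors: A→B = (-1298, -2132, 628.1), A→C = (-962, -1991, 569.9).
Normal n = (A→B) × (A→C) = (35520.3, 135498, 533334).
So ∂z/∂E = −n_x/n_z = −0.06660 and ∂z/∂N = −n_y/n_z = −0.25406.
Gradient magnitude |∇z| = √(a² + b²) = √(0.00444 + 0.06455) = 0.26264.
True dip = arctan(0.26264) = 14.7°, dipping toward NNE (azimuth ≈ 015°).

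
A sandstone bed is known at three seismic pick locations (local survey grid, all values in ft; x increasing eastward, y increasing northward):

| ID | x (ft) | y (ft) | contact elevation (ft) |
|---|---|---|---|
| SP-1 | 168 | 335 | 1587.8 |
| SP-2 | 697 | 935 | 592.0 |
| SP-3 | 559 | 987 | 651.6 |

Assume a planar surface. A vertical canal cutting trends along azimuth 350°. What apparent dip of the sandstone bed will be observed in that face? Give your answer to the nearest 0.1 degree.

Let the plane be z = a·x + b·y + c.
SP-2−SP-1: 529a + 600b = −995.8;  SP-3−SP-1: 391a + 652b = −936.2.
Solving gives a = −0.79361, b = −0.95997.
Unit vector along 350° is (sin 350°, cos 350°) = (-0.1736, 0.9848).
Slope in that direction = a·(-0.1736) + b·(0.9848) = −0.80757.
Apparent dip = arctan|0.80757| = 38.9° (true dip is 51.2°, so apparent ≤ true as expected).

38.9°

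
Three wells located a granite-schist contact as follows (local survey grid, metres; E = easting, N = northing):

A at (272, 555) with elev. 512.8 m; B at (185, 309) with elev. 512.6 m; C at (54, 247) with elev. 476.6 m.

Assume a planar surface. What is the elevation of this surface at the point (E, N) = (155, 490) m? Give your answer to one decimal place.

481.8 m

Let the plane be z = a·E + b·N + c.
B−A: −87a − 246b = −0.2;  C−A: −218a − 308b = −36.2.
Solving gives a = 0.32959, b = −0.11575.
Then c = 512.8 − a·272 − b·555 = 487.39.
At (155, 490): z = 51.1 − 56.7 + 487.39 = 481.8 m.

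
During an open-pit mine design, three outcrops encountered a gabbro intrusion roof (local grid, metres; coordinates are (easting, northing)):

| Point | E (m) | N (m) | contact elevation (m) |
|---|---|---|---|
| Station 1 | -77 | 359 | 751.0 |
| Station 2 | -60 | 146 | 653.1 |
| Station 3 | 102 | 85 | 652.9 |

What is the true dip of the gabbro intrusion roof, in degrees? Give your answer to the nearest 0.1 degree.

26.8°

Two edge vectors: Station 1→Station 2 = (17, -213, -97.9), Station 1→Station 3 = (179, -274, -98.1).
Normal n = (Station 1→Station 2) × (Station 1→Station 3) = (-5929.3, -15856.4, 33469).
So ∂z/∂E = −n_x/n_z = 0.17716 and ∂z/∂N = −n_y/n_z = 0.47376.
Gradient magnitude |∇z| = √(a² + b²) = √(0.03138 + 0.22445) = 0.50580.
True dip = arctan(0.50580) = 26.8°, dipping toward SSW (azimuth ≈ 201°).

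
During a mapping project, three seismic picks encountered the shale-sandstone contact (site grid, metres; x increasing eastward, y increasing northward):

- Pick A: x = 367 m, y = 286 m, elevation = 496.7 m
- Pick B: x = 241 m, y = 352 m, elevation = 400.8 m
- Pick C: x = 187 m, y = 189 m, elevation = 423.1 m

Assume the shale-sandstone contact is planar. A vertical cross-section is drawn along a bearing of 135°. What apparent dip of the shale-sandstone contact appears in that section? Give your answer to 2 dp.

Let the plane be z = a·x + b·y + c.
Pick B−Pick A: −126a + 66b = −95.9;  Pick C−Pick A: −180a − 97b = −73.6.
Solving gives a = 0.58750, b = −0.33144.
Unit vector along 135° is (sin 135°, cos 135°) = (0.7071, -0.7071).
Slope in that direction = a·(0.7071) + b·(-0.7071) = 0.64979.
Apparent dip = arctan|0.64979| = 33.02° (true dip is 34.0°, so apparent ≤ true as expected).

33.02°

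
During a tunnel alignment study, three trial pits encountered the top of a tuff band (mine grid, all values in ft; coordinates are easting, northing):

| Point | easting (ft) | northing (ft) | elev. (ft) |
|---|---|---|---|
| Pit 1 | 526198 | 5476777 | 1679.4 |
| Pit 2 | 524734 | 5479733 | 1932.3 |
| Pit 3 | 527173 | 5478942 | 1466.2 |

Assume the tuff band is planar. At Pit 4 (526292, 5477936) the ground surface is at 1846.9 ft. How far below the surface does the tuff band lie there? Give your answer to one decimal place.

198.3 ft

Let the plane be z = a·easting + b·northing + c.
Pit 2−Pit 1: −1464a + 2956b = 252.9;  Pit 3−Pit 1: 975a + 2165b = −213.2.
Solving gives a = −0.194615643, b = −0.010831293.
Then c = 1679.4 − a·526198 − b·5476777 = 163406.34.
At (526292, 5477936): z_contact = −102424.66 − 59333.13 + 163406.34 = 1648.55 ft.
Depth below ground = 1846.9 − 1648.55 = 198.3 ft.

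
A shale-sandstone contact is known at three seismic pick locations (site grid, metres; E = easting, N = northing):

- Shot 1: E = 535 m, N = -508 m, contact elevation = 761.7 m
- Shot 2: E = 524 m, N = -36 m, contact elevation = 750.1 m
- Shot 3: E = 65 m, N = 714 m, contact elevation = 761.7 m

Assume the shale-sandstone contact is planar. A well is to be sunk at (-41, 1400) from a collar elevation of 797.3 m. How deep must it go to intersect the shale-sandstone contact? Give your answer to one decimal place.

Two edge vectors: Shot 1→Shot 2 = (-11, 472, -11.6), Shot 1→Shot 3 = (-470, 1222, 0).
Normal n = (Shot 1→Shot 2) × (Shot 1→Shot 3) = (14175.2, 5452, 208398).
So ∂z/∂E = −n_x/n_z = −0.068020 and ∂z/∂N = −n_y/n_z = −0.026161.
Intercept c from Shot 1: 761.7 + 36.39 − 13.29 = 784.80.
At (-41, 1400): z_contact = 2.79 − 36.63 + 784.80 = 750.96 m.
Depth below ground = 797.3 − 750.96 = 46.3 m.

46.3 m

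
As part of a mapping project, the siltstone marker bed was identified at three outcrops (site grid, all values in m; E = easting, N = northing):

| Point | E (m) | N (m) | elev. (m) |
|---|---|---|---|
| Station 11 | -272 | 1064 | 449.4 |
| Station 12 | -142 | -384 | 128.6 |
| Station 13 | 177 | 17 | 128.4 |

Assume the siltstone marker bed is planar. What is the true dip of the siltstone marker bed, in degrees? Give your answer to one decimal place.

17.8°

Let the plane be z = a·E + b·N + c.
Station 12−Station 11: 130a − 1448b = −320.8;  Station 13−Station 11: 449a − 1047b = −321.
Solving gives a = −0.25082, b = 0.19903.
Gradient magnitude |∇z| = √(a² + b²) = √(0.06291 + 0.03961) = 0.32019.
True dip = arctan(0.32019) = 17.8°, dipping toward SE (azimuth ≈ 128°).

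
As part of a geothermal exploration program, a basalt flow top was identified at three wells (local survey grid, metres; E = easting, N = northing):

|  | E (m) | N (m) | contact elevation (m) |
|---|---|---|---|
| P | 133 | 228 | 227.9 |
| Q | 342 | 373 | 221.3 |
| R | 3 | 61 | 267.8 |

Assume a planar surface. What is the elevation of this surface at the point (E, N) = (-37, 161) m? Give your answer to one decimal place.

Two edge vectors: P→Q = (209, 145, -6.6), P→R = (-130, -167, 39.9).
Normal n = (P→Q) × (P→R) = (4683.3, -7481.1, -16053).
So ∂z/∂E = −n_x/n_z = 0.29174 and ∂z/∂N = −n_y/n_z = −0.46603.
Intercept c from P: 227.9 − 38.80 + 106.25 = 295.35.
At (-37, 161): z = −10.8 − 75.0 + 295.35 = 209.5 m.

209.5 m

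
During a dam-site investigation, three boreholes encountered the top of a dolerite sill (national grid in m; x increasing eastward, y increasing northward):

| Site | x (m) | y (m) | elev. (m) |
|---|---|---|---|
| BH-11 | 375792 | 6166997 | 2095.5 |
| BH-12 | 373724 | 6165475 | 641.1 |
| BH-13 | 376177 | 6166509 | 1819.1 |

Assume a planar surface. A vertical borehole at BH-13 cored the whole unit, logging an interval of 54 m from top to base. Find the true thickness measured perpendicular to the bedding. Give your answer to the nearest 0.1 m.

43.6 m

Let the plane be z = a·x + b·y + c.
BH-12−BH-11: −2068a − 1522b = −1454.4;  BH-13−BH-11: 385a − 488b = −276.4.
Solving gives a = 0.18122, b = 0.70936.
|∇z| = √(a²+b²) = 0.73214, so dip δ = arctan(0.73214) = 36.21°.
True thickness = vertical thickness × cos δ = 54 × cos 36.21° = 43.6 m.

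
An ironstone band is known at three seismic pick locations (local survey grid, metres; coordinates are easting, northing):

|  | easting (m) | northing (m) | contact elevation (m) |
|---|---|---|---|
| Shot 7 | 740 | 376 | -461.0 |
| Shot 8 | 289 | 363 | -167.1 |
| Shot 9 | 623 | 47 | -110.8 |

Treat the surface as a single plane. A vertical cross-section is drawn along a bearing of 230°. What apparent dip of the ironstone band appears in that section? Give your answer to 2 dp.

45.61°

Two edge vectors: Shot 7→Shot 8 = (-451, -13, 293.9), Shot 7→Shot 9 = (-117, -329, 350.2).
Normal n = (Shot 7→Shot 8) × (Shot 7→Shot 9) = (92140.5, 123553.9, 146858).
So ∂z/∂easting = −n_x/n_z = −0.62741 and ∂z/∂northing = −n_y/n_z = −0.84132.
Unit vector along 230° is (sin 230°, cos 230°) = (-0.7660, -0.6428).
Slope in that direction = a·(-0.7660) + b·(-0.6428) = 1.02141.
Apparent dip = arctan|1.02141| = 45.61° (true dip is 46.4°, so apparent ≤ true as expected).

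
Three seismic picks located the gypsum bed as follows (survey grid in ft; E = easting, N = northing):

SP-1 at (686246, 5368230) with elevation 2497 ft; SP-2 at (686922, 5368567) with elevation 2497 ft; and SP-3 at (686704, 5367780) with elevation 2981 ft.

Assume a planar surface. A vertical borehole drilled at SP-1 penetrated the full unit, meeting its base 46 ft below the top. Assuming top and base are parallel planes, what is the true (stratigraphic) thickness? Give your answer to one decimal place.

36.0 ft

Two edge vectors: SP-1→SP-2 = (676, 337, 0), SP-1→SP-3 = (458, -450, 484).
Normal n = (SP-1→SP-2) × (SP-1→SP-3) = (163108, -327184, -458546).
So ∂z/∂E = −n_x/n_z = 0.35571 and ∂z/∂N = −n_y/n_z = −0.71352.
|∇z| = √(a²+b²) = 0.79727, so dip δ = arctan(0.79727) = 38.56°.
True thickness = vertical thickness × cos δ = 46 × cos 38.56° = 36.0 ft.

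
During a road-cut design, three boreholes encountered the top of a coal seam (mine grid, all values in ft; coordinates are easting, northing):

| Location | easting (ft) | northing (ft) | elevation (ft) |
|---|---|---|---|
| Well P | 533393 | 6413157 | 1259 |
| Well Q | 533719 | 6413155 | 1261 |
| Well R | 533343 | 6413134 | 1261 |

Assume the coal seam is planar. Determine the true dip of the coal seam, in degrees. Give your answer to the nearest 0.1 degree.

Two edge vectors: Well P→Well Q = (326, -2, 2), Well P→Well R = (-50, -23, 2).
Normal n = (Well P→Well Q) × (Well P→Well R) = (42, -752, -7598).
So ∂z/∂easting = −n_x/n_z = 0.00553 and ∂z/∂northing = −n_y/n_z = −0.09897.
Gradient magnitude |∇z| = √(a² + b²) = √(0.00003 + 0.00980) = 0.09913.
True dip = arctan(0.09913) = 5.7°, dipping toward N (azimuth ≈ 357°).

5.7°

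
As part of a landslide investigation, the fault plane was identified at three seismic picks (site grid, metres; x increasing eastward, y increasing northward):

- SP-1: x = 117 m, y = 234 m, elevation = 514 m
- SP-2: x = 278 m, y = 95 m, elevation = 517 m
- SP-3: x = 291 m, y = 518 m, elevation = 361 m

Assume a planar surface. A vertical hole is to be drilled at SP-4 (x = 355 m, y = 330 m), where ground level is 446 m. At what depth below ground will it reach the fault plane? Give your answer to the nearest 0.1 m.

36.0 m

Let the plane be z = a·x + b·y + c.
SP-2−SP-1: 161a − 139b = 3;  SP-3−SP-1: 174a + 284b = −153.
Solving gives a = −0.29202, b = −0.35982.
Then c = 514 − a·117 − b·234 = 632.36.
At (355, 330): z_contact = −103.67 − 118.74 + 632.36 = 409.96 m.
Depth below ground = 446 − 409.96 = 36.0 m.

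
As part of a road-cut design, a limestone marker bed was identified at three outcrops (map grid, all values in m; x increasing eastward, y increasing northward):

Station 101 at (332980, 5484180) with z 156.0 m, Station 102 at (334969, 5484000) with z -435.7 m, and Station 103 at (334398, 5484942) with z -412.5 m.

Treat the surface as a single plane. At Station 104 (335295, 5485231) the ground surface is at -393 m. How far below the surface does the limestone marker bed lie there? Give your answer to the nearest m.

Two edge vectors: Station 101→Station 102 = (1989, -180, -591.7), Station 101→Station 103 = (1418, 762, -568.5).
Normal n = (Station 101→Station 102) × (Station 101→Station 103) = (553205.4, 291715.9, 1770858).
So ∂z/∂x = −n_x/n_z = −0.31239399 and ∂z/∂y = −n_y/n_z = −0.16473139.
Intercept c from Station 101: 156 + 104020.95 + 903416.59 = 1007593.55.
At (335295, 5485231): z_contact = −104744.1 − 903589.7 + 1007593.55 = -740.3 m.
Depth below ground = -393 − (-740.3) = 347 m.

347 m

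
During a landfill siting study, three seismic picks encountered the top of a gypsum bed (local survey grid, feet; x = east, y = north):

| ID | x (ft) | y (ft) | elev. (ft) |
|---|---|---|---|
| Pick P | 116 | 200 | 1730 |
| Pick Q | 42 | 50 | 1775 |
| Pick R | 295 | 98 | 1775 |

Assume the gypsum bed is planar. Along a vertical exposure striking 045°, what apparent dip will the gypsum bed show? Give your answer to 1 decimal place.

Let the plane be z = a·x + b·y + c.
Pick Q−Pick P: −74a − 150b = 45;  Pick R−Pick P: 179a − 102b = 45.
Solving gives a = 0.06279, b = −0.33098.
Unit vector along 045° is (sin 45°, cos 45°) = (0.7071, 0.7071).
Slope in that direction = a·(0.7071) + b·(0.7071) = −0.18963.
Apparent dip = arctan|0.18963| = 10.7° (true dip is 18.6°, so apparent ≤ true as expected).

10.7°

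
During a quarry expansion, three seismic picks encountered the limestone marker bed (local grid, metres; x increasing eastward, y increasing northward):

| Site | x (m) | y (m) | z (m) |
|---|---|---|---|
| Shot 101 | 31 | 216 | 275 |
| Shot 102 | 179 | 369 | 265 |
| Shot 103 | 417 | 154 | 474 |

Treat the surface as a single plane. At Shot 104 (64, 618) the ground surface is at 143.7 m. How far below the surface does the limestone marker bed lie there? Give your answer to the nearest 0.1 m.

50.5 m

Two edge vectors: Shot 101→Shot 102 = (148, 153, -10), Shot 101→Shot 103 = (386, -62, 199).
Normal n = (Shot 101→Shot 102) × (Shot 101→Shot 103) = (29827, -33312, -68234).
So ∂z/∂x = −n_x/n_z = 0.43713 and ∂z/∂y = −n_y/n_z = −0.48820.
Intercept c from Shot 101: 275 − 13.55 + 105.45 = 366.90.
At (64, 618): z_contact = 27.98 − 301.71 + 366.90 = 93.17 m.
Depth below ground = 143.7 − 93.17 = 50.5 m.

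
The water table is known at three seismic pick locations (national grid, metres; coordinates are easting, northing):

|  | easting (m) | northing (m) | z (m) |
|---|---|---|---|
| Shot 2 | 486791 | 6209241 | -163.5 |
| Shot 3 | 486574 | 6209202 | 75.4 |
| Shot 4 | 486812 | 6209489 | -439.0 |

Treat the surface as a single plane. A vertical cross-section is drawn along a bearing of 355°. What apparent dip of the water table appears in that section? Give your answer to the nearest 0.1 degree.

Let the plane be z = a·easting + b·northing + c.
Shot 3−Shot 2: −217a − 39b = 238.9;  Shot 4−Shot 2: 21a + 248b = −275.5.
Solving gives a = −0.91520, b = −1.03339.
Unit vector along 355° is (sin 355°, cos 355°) = (-0.0872, 0.9962).
Slope in that direction = a·(-0.0872) + b·(0.9962) = −0.94969.
Apparent dip = arctan|0.94969| = 43.5° (true dip is 54.1°, so apparent ≤ true as expected).

43.5°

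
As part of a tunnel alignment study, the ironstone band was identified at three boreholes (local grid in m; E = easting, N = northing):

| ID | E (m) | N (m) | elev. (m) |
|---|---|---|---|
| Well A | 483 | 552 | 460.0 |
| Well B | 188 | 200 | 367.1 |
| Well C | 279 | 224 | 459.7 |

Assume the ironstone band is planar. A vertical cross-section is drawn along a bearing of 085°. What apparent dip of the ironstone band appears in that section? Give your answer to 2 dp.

48.90°

Let the plane be z = a·E + b·N + c.
Well B−Well A: −295a − 352b = −92.9;  Well C−Well A: −204a − 328b = −0.3.
Solving gives a = 1.21696, b = −0.75598.
Unit vector along 085° is (sin 85°, cos 85°) = (0.9962, 0.0872).
Slope in that direction = a·(0.9962) + b·(0.0872) = 1.14644.
Apparent dip = arctan|1.14644| = 48.90° (true dip is 55.1°, so apparent ≤ true as expected).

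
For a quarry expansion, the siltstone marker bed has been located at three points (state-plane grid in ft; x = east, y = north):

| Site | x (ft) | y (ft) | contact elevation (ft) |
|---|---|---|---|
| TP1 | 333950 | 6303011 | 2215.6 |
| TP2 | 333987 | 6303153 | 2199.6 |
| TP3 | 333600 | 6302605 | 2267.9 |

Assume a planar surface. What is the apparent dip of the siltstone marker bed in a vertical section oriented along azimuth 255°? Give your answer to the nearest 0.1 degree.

Let the plane be z = a·x + b·y + c.
TP2−TP1: 37a + 142b = −16;  TP3−TP1: −350a − 406b = 52.3.
Solving gives a = −0.02684, b = −0.10568.
Unit vector along 255° is (sin 255°, cos 255°) = (-0.9659, -0.2588).
Slope in that direction = a·(-0.9659) + b·(-0.2588) = 0.05327.
Apparent dip = arctan|0.05327| = 3.0° (true dip is 6.2°, so apparent ≤ true as expected).

3.0°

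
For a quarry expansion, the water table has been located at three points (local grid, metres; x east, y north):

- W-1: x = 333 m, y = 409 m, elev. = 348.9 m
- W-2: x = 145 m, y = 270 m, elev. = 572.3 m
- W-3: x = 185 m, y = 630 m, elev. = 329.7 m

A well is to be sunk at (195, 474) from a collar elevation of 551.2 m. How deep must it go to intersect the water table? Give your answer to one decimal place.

Two edge vectors: W-1→W-2 = (-188, -139, 223.4), W-1→W-3 = (-148, 221, -19.2).
Normal n = (W-1→W-2) × (W-1→W-3) = (-46702.6, -36672.8, -62120).
So ∂z/∂x = −n_x/n_z = −0.75181 and ∂z/∂y = −n_y/n_z = −0.59035.
Intercept c from W-1: 348.9 + 250.35 + 241.45 = 840.71.
At (195, 474): z_contact = −146.60 − 279.83 + 840.71 = 414.28 m.
Depth below ground = 551.2 − 414.28 = 136.9 m.

136.9 m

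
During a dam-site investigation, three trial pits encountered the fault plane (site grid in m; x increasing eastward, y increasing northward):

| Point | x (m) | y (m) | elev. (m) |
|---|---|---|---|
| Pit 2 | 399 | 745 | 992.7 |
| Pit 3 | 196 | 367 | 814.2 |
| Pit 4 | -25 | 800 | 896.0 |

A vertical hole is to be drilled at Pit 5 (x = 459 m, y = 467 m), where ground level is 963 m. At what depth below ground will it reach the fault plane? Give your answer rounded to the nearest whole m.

Let the plane be z = a·x + b·y + c.
Pit 3−Pit 2: −203a − 378b = −178.5;  Pit 4−Pit 2: −424a + 55b = −96.7.
Solving gives a = 0.27048, b = 0.32697.
Then c = 992.7 − a·399 − b·745 = 641.19.
At (459, 467): z_contact = 124.1 + 152.7 + 641.19 = 918.0 m.
Depth below ground = 963 − 918.0 = 45 m.

45 m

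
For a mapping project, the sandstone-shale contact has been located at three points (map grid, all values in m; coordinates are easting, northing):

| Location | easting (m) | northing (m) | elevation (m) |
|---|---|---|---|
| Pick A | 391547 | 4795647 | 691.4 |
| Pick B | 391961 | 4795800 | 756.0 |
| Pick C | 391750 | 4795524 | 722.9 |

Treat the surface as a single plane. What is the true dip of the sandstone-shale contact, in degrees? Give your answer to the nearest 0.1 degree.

Two edge vectors: Pick A→Pick B = (414, 153, 64.6), Pick A→Pick C = (203, -123, 31.5).
Normal n = (Pick A→Pick B) × (Pick A→Pick C) = (12765.3, 72.8, -81981).
So ∂z/∂easting = −n_x/n_z = 0.15571 and ∂z/∂northing = −n_y/n_z = 0.00089.
Gradient magnitude |∇z| = √(a² + b²) = √(0.02425 + 0.00000) = 0.15571.
True dip = arctan(0.15571) = 8.9°, dipping toward W (azimuth ≈ 270°).

8.9°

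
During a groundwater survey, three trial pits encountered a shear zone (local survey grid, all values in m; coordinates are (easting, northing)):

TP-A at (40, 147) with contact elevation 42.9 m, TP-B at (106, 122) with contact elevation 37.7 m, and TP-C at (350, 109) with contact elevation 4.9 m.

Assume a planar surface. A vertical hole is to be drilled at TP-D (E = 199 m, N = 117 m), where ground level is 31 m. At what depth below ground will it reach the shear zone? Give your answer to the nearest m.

6 m

Let the plane be z = a·E + b·N + c.
TP-B−TP-A: 66a − 25b = −5.2;  TP-C−TP-A: 310a − 38b = −38.
Solving gives a = −0.14353, b = −0.17093.
Then c = 42.9 − a·40 − b·147 = 73.77.
At (199, 117): z_contact = −28.6 − 20.0 + 73.77 = 25.2 m.
Depth below ground = 31 − 25.2 = 6 m.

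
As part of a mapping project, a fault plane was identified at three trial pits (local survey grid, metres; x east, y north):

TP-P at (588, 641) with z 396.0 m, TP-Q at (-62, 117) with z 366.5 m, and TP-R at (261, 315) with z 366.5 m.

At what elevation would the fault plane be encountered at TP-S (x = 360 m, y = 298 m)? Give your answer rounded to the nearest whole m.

Let the plane be z = a·x + b·y + c.
TP-Q−TP-P: −650a − 524b = −29.5;  TP-R−TP-P: −327a − 326b = −29.5.
Solving gives a = −0.14404, b = 0.23497.
Then c = 396 − a·588 − b·641 = 330.08.
At (360, 298): z = −51.9 + 70.0 + 330.08 = 348.2 m.

348 m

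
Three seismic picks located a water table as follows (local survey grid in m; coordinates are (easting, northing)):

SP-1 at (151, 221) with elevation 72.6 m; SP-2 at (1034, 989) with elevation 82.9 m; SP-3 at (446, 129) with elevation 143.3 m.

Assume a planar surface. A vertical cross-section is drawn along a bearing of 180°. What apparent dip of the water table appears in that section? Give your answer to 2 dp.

10.92°

Let the plane be z = a·E + b·N + c.
SP-2−SP-1: 883a + 768b = 10.3;  SP-3−SP-1: 295a − 92b = 70.7.
Solving gives a = 0.17949, b = −0.19295.
Unit vector along 180° is (sin 180°, cos 180°) = (0.0000, -1.0000).
Slope in that direction = a·(0.0000) + b·(-1.0000) = 0.19295.
Apparent dip = arctan|0.19295| = 10.92° (true dip is 14.8°, so apparent ≤ true as expected).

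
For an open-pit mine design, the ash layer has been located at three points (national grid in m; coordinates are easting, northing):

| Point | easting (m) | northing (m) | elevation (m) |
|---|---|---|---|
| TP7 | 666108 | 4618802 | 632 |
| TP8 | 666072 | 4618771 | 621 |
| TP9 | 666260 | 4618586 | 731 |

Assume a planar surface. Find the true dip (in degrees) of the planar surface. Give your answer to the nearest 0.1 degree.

24.8°

Two edge vectors: TP7→TP8 = (-36, -31, -11), TP7→TP9 = (152, -216, 99).
Normal n = (TP7→TP8) × (TP7→TP9) = (-5445, 1892, 12488).
So ∂z/∂easting = −n_x/n_z = 0.43602 and ∂z/∂northing = −n_y/n_z = −0.15151.
Gradient magnitude |∇z| = √(a² + b²) = √(0.19011 + 0.02295) = 0.46159.
True dip = arctan(0.46159) = 24.8°, dipping toward WNW (azimuth ≈ 289°).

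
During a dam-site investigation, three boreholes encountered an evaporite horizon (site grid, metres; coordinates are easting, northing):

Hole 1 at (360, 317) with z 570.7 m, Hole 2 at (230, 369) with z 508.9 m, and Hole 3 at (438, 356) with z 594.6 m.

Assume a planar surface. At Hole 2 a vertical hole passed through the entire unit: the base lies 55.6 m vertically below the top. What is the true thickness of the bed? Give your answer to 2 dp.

Two edge vectors: Hole 1→Hole 2 = (-130, 52, -61.8), Hole 1→Hole 3 = (78, 39, 23.9).
Normal n = (Hole 1→Hole 2) × (Hole 1→Hole 3) = (3653, -1713.4, -9126).
So ∂z/∂easting = −n_x/n_z = 0.40028 and ∂z/∂northing = −n_y/n_z = −0.18775.
|∇z| = √(a²+b²) = 0.44213, so dip δ = arctan(0.44213) = 23.85°.
True thickness = vertical thickness × cos δ = 55.6 × cos 23.85° = 50.85 m.

50.85 m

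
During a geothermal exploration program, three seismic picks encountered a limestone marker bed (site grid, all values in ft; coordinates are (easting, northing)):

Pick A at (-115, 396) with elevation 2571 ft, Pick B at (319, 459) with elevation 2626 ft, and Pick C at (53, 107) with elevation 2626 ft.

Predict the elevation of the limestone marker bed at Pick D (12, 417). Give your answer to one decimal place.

2586.8 ft

Two edge vectors: Pick A→Pick B = (434, 63, 55), Pick A→Pick C = (168, -289, 55).
Normal n = (Pick A→Pick B) × (Pick A→Pick C) = (19360, -14630, -136010).
So ∂z/∂E = −n_x/n_z = 0.14234 and ∂z/∂N = −n_y/n_z = −0.10757.
Intercept c from Pick A: 2571 + 16.37 + 42.60 = 2629.97.
At (12, 417): z = 1.7 − 44.9 + 2629.97 = 2586.8 ft.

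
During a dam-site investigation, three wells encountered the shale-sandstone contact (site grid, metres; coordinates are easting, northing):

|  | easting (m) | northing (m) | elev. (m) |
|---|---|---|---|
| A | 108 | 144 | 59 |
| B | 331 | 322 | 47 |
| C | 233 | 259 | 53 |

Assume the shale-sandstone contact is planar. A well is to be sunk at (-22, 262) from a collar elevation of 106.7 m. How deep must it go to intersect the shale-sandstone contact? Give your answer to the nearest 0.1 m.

Two edge vectors: A→B = (223, 178, -12), A→C = (125, 115, -6).
Normal n = (A→B) × (A→C) = (312, -162, 3395).
So ∂z/∂easting = −n_x/n_z = −0.09190 and ∂z/∂northing = −n_y/n_z = 0.04772.
Intercept c from A: 59 + 9.93 − 6.87 = 62.05.
At (-22, 262): z_contact = 2.02 + 12.50 + 62.05 = 76.58 m.
Depth below ground = 106.7 − 76.58 = 30.1 m.

30.1 m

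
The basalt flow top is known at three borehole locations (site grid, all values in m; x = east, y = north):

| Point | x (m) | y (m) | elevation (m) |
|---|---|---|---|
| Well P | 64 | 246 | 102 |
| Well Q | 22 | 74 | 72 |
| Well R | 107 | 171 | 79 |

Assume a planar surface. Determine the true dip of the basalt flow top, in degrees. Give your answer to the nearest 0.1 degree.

15.0°

Two edge vectors: Well P→Well Q = (-42, -172, -30), Well P→Well R = (43, -75, -23).
Normal n = (Well P→Well Q) × (Well P→Well R) = (1706, -2256, 10546).
So ∂z/∂x = −n_x/n_z = −0.16177 and ∂z/∂y = −n_y/n_z = 0.21392.
Gradient magnitude |∇z| = √(a² + b²) = √(0.02617 + 0.04576) = 0.26820.
True dip = arctan(0.26820) = 15.0°, dipping toward SE (azimuth ≈ 143°).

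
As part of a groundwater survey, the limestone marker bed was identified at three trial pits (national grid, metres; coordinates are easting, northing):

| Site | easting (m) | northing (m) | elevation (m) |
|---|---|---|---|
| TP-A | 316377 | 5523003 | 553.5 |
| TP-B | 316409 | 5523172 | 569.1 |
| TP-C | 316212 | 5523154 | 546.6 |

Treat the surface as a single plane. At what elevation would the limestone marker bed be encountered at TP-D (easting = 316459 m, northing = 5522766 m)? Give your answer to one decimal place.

545.3 m

Let the plane be z = a·easting + b·northing + c.
TP-B−TP-A: 32a + 169b = 15.6;  TP-C−TP-A: −165a + 151b = −6.9.
Solving gives a = 0.107641287, b = 0.071925910.
Then c = 553.5 − a·316377 − b·5523003 = −430748.74.
At (316459, 5522766): z = 34064.1 + 397230.0 − 430748.74 = 545.3 m.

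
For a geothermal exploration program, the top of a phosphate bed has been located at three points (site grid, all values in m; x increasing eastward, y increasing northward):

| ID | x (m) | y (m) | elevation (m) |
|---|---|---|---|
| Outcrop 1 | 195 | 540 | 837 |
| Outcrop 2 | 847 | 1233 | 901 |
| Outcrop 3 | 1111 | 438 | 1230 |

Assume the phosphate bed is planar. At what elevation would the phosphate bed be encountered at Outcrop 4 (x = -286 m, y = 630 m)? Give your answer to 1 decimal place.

Two edge vectors: Outcrop 1→Outcrop 2 = (652, 693, 64), Outcrop 1→Outcrop 3 = (916, -102, 393).
Normal n = (Outcrop 1→Outcrop 2) × (Outcrop 1→Outcrop 3) = (278877, -197612, -701292).
So ∂z/∂x = −n_x/n_z = 0.397662 and ∂z/∂y = −n_y/n_z = −0.281783.
Intercept c from Outcrop 1: 837 − 77.54 + 152.16 = 911.62.
At (-286, 630): z = −113.7 − 177.5 + 911.62 = 620.4 m.

620.4 m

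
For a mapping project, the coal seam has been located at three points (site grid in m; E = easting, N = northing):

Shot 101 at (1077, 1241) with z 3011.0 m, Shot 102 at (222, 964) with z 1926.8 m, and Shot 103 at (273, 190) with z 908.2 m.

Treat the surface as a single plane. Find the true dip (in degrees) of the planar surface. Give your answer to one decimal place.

Let the plane be z = a·E + b·N + c.
Shot 102−Shot 101: −855a − 277b = −1084.2;  Shot 103−Shot 101: −804a − 1051b = −2102.8.
Solving gives a = 0.82412, b = 1.37032.
Gradient magnitude |∇z| = √(a² + b²) = √(0.67917 + 1.87779) = 1.59905.
True dip = arctan(1.59905) = 58.0°, dipping toward SSW (azimuth ≈ 211°).

58.0°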